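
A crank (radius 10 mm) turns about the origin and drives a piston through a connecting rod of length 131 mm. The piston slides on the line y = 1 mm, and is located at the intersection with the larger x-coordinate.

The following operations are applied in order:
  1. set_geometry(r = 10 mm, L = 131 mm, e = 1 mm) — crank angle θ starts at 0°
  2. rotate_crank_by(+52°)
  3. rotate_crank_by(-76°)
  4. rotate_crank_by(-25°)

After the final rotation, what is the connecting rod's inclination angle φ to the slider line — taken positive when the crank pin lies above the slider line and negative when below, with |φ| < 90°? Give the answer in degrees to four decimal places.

-3.7409

set_geometry: r = 10 mm, L = 131 mm, e = 1 mm; θ ← 0°
rotate_crank_by(+52°): θ ← 0° +52° = 52°
rotate_crank_by(-76°): θ ← 52° -76° = -24°
rotate_crank_by(-25°): θ ← -24° -25° = -49°
crank pin P = (r cos θ, r sin θ) = (6.560590, -7.547096)
h = r sin θ − e = -7.547096 − 1 = -8.547096
sin φ = h / L = -8.547096 / 131 = -0.06524501
φ = arcsin(-0.06524501) = -3.740921°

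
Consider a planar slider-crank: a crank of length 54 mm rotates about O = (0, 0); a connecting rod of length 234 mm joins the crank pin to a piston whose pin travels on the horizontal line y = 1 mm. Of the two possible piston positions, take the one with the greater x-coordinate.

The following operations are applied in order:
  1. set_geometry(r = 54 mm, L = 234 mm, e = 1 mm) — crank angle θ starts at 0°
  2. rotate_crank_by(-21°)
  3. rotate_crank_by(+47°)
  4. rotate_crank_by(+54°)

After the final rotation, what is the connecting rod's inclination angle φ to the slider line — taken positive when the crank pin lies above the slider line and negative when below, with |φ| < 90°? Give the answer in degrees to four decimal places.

set_geometry: r = 54 mm, L = 234 mm, e = 1 mm; θ ← 0°
rotate_crank_by(-21°): θ ← 0° -21° = -21°
rotate_crank_by(+47°): θ ← -21° +47° = 26°
rotate_crank_by(+54°): θ ← 26° +54° = 80°
crank pin P = (r cos θ, r sin θ) = (9.377002, 53.179619)
h = r sin θ − e = 53.179619 − 1 = 52.179619
sin φ = h / L = 52.179619 / 234 = 0.22298982
φ = arcsin(0.22298982) = 12.884701°

12.8847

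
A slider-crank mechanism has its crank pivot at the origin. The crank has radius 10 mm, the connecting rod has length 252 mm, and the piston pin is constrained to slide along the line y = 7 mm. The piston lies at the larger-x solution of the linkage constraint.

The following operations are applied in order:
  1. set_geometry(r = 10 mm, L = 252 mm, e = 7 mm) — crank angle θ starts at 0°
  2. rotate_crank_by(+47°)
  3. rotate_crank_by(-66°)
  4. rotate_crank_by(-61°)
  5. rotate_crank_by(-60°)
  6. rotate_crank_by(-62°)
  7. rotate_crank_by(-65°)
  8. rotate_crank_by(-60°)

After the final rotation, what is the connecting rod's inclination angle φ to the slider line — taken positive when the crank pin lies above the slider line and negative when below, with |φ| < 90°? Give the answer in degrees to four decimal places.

-0.3532

set_geometry: r = 10 mm, L = 252 mm, e = 7 mm; θ ← 0°
rotate_crank_by(+47°): θ ← 0° +47° = 47°
rotate_crank_by(-66°): θ ← 47° -66° = -19°
rotate_crank_by(-61°): θ ← -19° -61° = -80°
rotate_crank_by(-60°): θ ← -80° -60° = -140°
rotate_crank_by(-62°): θ ← -140° -62° = -202°
rotate_crank_by(-65°): θ ← -202° -65° = -267°
rotate_crank_by(-60°): θ ← -267° -60° = -327°
crank pin P = (r cos θ, r sin θ) = (8.386706, 5.446390)
h = r sin θ − e = 5.446390 − 7 = -1.553610
sin φ = h / L = -1.553610 / 252 = -0.00616512
φ = arcsin(-0.00616512) = -0.353237°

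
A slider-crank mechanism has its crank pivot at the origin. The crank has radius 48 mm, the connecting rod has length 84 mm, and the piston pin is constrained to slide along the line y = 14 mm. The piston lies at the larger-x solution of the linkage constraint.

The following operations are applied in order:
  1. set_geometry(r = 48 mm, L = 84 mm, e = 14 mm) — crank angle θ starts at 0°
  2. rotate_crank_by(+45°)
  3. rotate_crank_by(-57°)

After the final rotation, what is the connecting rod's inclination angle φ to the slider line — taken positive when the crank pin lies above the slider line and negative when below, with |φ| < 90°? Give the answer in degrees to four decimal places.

-16.5871

set_geometry: r = 48 mm, L = 84 mm, e = 14 mm; θ ← 0°
rotate_crank_by(+45°): θ ← 0° +45° = 45°
rotate_crank_by(-57°): θ ← 45° -57° = -12°
crank pin P = (r cos θ, r sin θ) = (46.951085, -9.979761)
h = r sin θ − e = -9.979761 − 14 = -23.979761
sin φ = h / L = -23.979761 / 84 = -0.28547335
φ = arcsin(-0.28547335) = -16.587145°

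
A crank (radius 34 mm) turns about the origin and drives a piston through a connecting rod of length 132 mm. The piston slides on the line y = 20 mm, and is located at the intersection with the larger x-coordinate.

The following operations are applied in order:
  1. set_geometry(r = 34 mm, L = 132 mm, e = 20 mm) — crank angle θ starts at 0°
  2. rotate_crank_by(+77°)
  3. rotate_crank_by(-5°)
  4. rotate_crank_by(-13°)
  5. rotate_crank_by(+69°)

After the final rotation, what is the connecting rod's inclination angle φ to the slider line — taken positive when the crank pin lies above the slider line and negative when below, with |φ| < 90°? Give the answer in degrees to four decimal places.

2.9496

set_geometry: r = 34 mm, L = 132 mm, e = 20 mm; θ ← 0°
rotate_crank_by(+77°): θ ← 0° +77° = 77°
rotate_crank_by(-5°): θ ← 77° -5° = 72°
rotate_crank_by(-13°): θ ← 72° -13° = 59°
rotate_crank_by(+69°): θ ← 59° +69° = 128°
crank pin P = (r cos θ, r sin θ) = (-20.932490, 26.792366)
h = r sin θ − e = 26.792366 − 20 = 6.792366
sin φ = h / L = 6.792366 / 132 = 0.05145732
φ = arcsin(0.05145732) = 2.949590°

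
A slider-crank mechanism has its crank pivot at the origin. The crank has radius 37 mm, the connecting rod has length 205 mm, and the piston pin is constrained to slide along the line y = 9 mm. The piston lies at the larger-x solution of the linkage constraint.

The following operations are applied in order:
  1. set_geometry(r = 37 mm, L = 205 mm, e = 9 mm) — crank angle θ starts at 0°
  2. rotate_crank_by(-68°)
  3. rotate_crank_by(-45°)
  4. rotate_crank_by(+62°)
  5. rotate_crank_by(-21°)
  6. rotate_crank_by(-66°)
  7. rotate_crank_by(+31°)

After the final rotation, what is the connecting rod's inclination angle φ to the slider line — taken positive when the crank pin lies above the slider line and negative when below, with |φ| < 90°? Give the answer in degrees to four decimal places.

-12.5038

set_geometry: r = 37 mm, L = 205 mm, e = 9 mm; θ ← 0°
rotate_crank_by(-68°): θ ← 0° -68° = -68°
rotate_crank_by(-45°): θ ← -68° -45° = -113°
rotate_crank_by(+62°): θ ← -113° +62° = -51°
rotate_crank_by(-21°): θ ← -51° -21° = -72°
rotate_crank_by(-66°): θ ← -72° -66° = -138°
rotate_crank_by(+31°): θ ← -138° +31° = -107°
crank pin P = (r cos θ, r sin θ) = (-10.817753, -35.383276)
h = r sin θ − e = -35.383276 − 9 = -44.383276
sin φ = h / L = -44.383276 / 205 = -0.21650379
φ = arcsin(-0.21650379) = -12.503766°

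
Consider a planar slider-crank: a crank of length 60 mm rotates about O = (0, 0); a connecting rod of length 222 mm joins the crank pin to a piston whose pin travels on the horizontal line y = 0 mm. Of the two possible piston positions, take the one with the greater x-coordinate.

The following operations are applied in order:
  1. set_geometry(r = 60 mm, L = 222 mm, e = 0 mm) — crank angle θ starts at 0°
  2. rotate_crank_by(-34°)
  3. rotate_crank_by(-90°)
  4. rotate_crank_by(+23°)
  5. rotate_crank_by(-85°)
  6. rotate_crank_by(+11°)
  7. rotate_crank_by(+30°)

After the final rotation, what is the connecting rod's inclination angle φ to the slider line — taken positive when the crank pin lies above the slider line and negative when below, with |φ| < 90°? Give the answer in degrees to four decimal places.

-8.9180

set_geometry: r = 60 mm, L = 222 mm, e = 0 mm; θ ← 0°
rotate_crank_by(-34°): θ ← 0° -34° = -34°
rotate_crank_by(-90°): θ ← -34° -90° = -124°
rotate_crank_by(+23°): θ ← -124° +23° = -101°
rotate_crank_by(-85°): θ ← -101° -85° = -186°
rotate_crank_by(+11°): θ ← -186° +11° = -175°
rotate_crank_by(+30°): θ ← -175° +30° = -145°
crank pin P = (r cos θ, r sin θ) = (-49.149123, -34.414586)
h = r sin θ − e = -34.414586 − 0 = -34.414586
sin φ = h / L = -34.414586 / 222 = -0.15502066
φ = arcsin(-0.15502066) = -8.917994°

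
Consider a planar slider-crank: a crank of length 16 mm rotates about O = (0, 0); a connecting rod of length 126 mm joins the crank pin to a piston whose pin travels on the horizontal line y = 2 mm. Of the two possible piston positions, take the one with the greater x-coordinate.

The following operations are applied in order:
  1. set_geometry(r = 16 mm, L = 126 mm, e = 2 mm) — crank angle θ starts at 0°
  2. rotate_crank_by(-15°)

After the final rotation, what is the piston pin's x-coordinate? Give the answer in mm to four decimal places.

141.3051

set_geometry: r = 16 mm, L = 126 mm, e = 2 mm; θ ← 0°
rotate_crank_by(-15°): θ ← 0° -15° = -15°
crank pin P = (r cos θ, r sin θ) = (15.454813, -4.141105)
h = r sin θ − e = -4.141105 − 2 = -6.141105
x = r cos θ + √(L² − h²) = 15.454813 + √(15876.0 − 37.7132) = 15.454813 + 125.850256 = 141.305069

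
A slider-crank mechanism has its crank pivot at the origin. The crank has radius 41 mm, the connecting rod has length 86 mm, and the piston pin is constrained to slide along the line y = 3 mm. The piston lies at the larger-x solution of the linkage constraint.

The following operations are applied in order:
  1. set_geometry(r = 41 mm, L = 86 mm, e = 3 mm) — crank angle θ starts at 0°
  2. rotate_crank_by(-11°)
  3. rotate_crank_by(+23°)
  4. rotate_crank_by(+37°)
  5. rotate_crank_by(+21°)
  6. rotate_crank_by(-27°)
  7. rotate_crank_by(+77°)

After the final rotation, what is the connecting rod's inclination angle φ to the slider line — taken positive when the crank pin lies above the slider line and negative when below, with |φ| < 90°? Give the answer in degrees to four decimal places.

22.2092

set_geometry: r = 41 mm, L = 86 mm, e = 3 mm; θ ← 0°
rotate_crank_by(-11°): θ ← 0° -11° = -11°
rotate_crank_by(+23°): θ ← -11° +23° = 12°
rotate_crank_by(+37°): θ ← 12° +37° = 49°
rotate_crank_by(+21°): θ ← 49° +21° = 70°
rotate_crank_by(-27°): θ ← 70° -27° = 43°
rotate_crank_by(+77°): θ ← 43° +77° = 120°
crank pin P = (r cos θ, r sin θ) = (-20.500000, 35.507042)
h = r sin θ − e = 35.507042 − 3 = 32.507042
sin φ = h / L = 32.507042 / 86 = 0.37798886
φ = arcsin(0.37798886) = 22.209163°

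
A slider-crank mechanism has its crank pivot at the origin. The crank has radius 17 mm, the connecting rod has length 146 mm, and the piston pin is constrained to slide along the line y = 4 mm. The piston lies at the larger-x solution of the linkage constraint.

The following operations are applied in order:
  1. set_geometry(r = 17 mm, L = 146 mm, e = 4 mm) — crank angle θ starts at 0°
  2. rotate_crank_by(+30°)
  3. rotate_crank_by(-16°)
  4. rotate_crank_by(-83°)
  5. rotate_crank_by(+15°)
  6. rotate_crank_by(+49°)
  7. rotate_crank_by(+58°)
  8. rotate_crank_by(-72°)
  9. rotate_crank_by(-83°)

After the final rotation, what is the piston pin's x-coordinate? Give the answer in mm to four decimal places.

141.0008

set_geometry: r = 17 mm, L = 146 mm, e = 4 mm; θ ← 0°
rotate_crank_by(+30°): θ ← 0° +30° = 30°
rotate_crank_by(-16°): θ ← 30° -16° = 14°
rotate_crank_by(-83°): θ ← 14° -83° = -69°
rotate_crank_by(+15°): θ ← -69° +15° = -54°
rotate_crank_by(+49°): θ ← -54° +49° = -5°
rotate_crank_by(+58°): θ ← -5° +58° = 53°
rotate_crank_by(-72°): θ ← 53° -72° = -19°
rotate_crank_by(-83°): θ ← -19° -83° = -102°
crank pin P = (r cos θ, r sin θ) = (-3.534499, -16.628509)
h = r sin θ − e = -16.628509 − 4 = -20.628509
x = r cos θ + √(L² − h²) = -3.534499 + √(21316.0 − 425.5354) = -3.534499 + 144.535340 = 141.000842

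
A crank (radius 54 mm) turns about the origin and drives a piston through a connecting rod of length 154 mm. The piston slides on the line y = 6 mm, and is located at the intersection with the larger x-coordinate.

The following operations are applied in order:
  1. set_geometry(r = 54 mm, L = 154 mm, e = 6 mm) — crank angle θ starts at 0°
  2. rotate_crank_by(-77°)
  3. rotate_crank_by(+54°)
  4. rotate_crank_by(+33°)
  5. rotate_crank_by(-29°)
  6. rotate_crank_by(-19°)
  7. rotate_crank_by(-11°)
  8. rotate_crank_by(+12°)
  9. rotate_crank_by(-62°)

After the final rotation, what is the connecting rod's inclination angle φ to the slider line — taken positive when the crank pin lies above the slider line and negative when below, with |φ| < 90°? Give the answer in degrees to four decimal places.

set_geometry: r = 54 mm, L = 154 mm, e = 6 mm; θ ← 0°
rotate_crank_by(-77°): θ ← 0° -77° = -77°
rotate_crank_by(+54°): θ ← -77° +54° = -23°
rotate_crank_by(+33°): θ ← -23° +33° = 10°
rotate_crank_by(-29°): θ ← 10° -29° = -19°
rotate_crank_by(-19°): θ ← -19° -19° = -38°
rotate_crank_by(-11°): θ ← -38° -11° = -49°
rotate_crank_by(+12°): θ ← -49° +12° = -37°
rotate_crank_by(-62°): θ ← -37° -62° = -99°
crank pin P = (r cos θ, r sin θ) = (-8.447461, -53.335170)
h = r sin θ − e = -53.335170 − 6 = -59.335170
sin φ = h / L = -59.335170 / 154 = -0.38529331
φ = arcsin(-0.38529331) = -22.661951°

-22.6620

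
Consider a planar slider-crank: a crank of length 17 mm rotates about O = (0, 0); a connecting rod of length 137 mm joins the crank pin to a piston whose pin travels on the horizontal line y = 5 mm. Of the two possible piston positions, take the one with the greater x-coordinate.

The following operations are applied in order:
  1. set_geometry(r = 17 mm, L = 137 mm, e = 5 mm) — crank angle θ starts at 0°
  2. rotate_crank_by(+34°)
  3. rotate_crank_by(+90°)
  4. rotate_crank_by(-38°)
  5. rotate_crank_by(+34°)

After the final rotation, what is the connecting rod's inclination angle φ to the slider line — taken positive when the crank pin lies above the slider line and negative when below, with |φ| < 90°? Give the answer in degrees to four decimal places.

set_geometry: r = 17 mm, L = 137 mm, e = 5 mm; θ ← 0°
rotate_crank_by(+34°): θ ← 0° +34° = 34°
rotate_crank_by(+90°): θ ← 34° +90° = 124°
rotate_crank_by(-38°): θ ← 124° -38° = 86°
rotate_crank_by(+34°): θ ← 86° +34° = 120°
crank pin P = (r cos θ, r sin θ) = (-8.500000, 14.722432)
h = r sin θ − e = 14.722432 − 5 = 9.722432
sin φ = h / L = 9.722432 / 137 = 0.07096666
φ = arcsin(0.07096666) = 4.069511°

4.0695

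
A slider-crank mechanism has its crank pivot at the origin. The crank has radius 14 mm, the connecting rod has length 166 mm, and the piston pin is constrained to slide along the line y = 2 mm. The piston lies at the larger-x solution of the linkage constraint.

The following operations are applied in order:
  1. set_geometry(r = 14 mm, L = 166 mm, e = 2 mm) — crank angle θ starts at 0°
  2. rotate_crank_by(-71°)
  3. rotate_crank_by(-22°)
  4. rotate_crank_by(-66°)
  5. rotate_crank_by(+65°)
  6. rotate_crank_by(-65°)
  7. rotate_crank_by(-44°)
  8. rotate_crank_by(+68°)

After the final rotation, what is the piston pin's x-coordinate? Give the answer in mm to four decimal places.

155.6735

set_geometry: r = 14 mm, L = 166 mm, e = 2 mm; θ ← 0°
rotate_crank_by(-71°): θ ← 0° -71° = -71°
rotate_crank_by(-22°): θ ← -71° -22° = -93°
rotate_crank_by(-66°): θ ← -93° -66° = -159°
rotate_crank_by(+65°): θ ← -159° +65° = -94°
rotate_crank_by(-65°): θ ← -94° -65° = -159°
rotate_crank_by(-44°): θ ← -159° -44° = -203°
rotate_crank_by(+68°): θ ← -203° +68° = -135°
crank pin P = (r cos θ, r sin θ) = (-9.899495, -9.899495)
h = r sin θ − e = -9.899495 − 2 = -11.899495
x = r cos θ + √(L² − h²) = -9.899495 + √(27556.0 − 141.5980) = -9.899495 + 165.572951 = 155.673456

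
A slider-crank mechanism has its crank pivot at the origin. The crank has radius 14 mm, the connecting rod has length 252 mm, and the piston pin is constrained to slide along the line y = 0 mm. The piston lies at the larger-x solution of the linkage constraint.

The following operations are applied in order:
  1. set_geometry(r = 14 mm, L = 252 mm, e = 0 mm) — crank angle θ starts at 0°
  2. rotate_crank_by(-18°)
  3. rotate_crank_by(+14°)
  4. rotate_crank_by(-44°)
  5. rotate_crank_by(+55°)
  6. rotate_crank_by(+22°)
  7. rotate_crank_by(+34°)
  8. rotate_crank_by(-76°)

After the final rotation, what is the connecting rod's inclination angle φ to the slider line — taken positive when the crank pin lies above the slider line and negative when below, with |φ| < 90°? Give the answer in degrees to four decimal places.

-0.7161

set_geometry: r = 14 mm, L = 252 mm, e = 0 mm; θ ← 0°
rotate_crank_by(-18°): θ ← 0° -18° = -18°
rotate_crank_by(+14°): θ ← -18° +14° = -4°
rotate_crank_by(-44°): θ ← -4° -44° = -48°
rotate_crank_by(+55°): θ ← -48° +55° = 7°
rotate_crank_by(+22°): θ ← 7° +22° = 29°
rotate_crank_by(+34°): θ ← 29° +34° = 63°
rotate_crank_by(-76°): θ ← 63° -76° = -13°
crank pin P = (r cos θ, r sin θ) = (13.641181, -3.149315)
h = r sin θ − e = -3.149315 − 0 = -3.149315
sin φ = h / L = -3.149315 / 252 = -0.01249728
φ = arcsin(-0.01249728) = -0.716060°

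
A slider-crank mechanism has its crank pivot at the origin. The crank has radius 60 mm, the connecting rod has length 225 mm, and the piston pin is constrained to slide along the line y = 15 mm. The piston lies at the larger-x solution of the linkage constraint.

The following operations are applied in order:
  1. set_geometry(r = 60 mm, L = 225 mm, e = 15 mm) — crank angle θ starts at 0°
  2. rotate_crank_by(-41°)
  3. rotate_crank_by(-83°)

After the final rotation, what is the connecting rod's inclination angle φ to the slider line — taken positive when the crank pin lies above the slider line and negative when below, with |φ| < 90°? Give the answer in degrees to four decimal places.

set_geometry: r = 60 mm, L = 225 mm, e = 15 mm; θ ← 0°
rotate_crank_by(-41°): θ ← 0° -41° = -41°
rotate_crank_by(-83°): θ ← -41° -83° = -124°
crank pin P = (r cos θ, r sin θ) = (-33.551574, -49.742254)
h = r sin θ − e = -49.742254 − 15 = -64.742254
sin φ = h / L = -64.742254 / 225 = -0.28774335
φ = arcsin(-0.28774335) = -16.722902°

-16.7229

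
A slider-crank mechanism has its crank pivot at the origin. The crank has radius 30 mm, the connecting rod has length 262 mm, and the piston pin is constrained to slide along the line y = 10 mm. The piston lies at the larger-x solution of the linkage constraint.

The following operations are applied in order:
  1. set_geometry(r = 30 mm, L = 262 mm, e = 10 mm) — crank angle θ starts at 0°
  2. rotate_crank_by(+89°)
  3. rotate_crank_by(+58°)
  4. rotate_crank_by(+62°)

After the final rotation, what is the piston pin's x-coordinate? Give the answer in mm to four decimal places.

set_geometry: r = 30 mm, L = 262 mm, e = 10 mm; θ ← 0°
rotate_crank_by(+89°): θ ← 0° +89° = 89°
rotate_crank_by(+58°): θ ← 89° +58° = 147°
rotate_crank_by(+62°): θ ← 147° +62° = 209°
crank pin P = (r cos θ, r sin θ) = (-26.238591, -14.544289)
h = r sin θ − e = -14.544289 − 10 = -24.544289
x = r cos θ + √(L² − h²) = -26.238591 + √(68644.0 − 602.4221) = -26.238591 + 260.847806 = 234.609215

234.6092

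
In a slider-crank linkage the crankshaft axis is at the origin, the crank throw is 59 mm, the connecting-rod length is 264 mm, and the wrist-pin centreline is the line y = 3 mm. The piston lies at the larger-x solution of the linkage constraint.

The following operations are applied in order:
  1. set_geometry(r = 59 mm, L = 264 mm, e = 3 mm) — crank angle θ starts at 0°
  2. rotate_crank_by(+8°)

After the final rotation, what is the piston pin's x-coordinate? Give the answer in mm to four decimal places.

set_geometry: r = 59 mm, L = 264 mm, e = 3 mm; θ ← 0°
rotate_crank_by(+8°): θ ← 0° +8° = 8°
crank pin P = (r cos θ, r sin θ) = (58.425816, 8.211213)
h = r sin θ − e = 8.211213 − 3 = 5.211213
x = r cos θ + √(L² − h²) = 58.425816 + √(69696.0 − 27.1567) = 58.425816 + 263.948562 = 322.374378

322.3744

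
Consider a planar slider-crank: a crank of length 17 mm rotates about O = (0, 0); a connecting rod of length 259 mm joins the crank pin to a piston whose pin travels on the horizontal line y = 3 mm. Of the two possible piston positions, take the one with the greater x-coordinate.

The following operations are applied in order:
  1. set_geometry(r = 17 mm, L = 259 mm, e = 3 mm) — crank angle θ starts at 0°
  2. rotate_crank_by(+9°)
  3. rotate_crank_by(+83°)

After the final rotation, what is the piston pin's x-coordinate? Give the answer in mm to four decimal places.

258.0286

set_geometry: r = 17 mm, L = 259 mm, e = 3 mm; θ ← 0°
rotate_crank_by(+9°): θ ← 0° +9° = 9°
rotate_crank_by(+83°): θ ← 9° +83° = 92°
crank pin P = (r cos θ, r sin θ) = (-0.593291, 16.989644)
h = r sin θ − e = 16.989644 − 3 = 13.989644
x = r cos θ + √(L² − h²) = -0.593291 + √(67081.0 − 195.7101) = -0.593291 + 258.621905 = 258.028614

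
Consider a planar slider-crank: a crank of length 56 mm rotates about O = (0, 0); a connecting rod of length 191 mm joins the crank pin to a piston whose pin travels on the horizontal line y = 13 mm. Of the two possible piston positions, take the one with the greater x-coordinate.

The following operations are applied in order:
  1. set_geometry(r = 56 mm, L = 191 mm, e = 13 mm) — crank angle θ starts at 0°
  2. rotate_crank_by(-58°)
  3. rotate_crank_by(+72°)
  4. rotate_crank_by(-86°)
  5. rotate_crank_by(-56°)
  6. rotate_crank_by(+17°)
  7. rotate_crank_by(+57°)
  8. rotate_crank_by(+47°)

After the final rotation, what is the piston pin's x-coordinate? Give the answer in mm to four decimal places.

245.5510

set_geometry: r = 56 mm, L = 191 mm, e = 13 mm; θ ← 0°
rotate_crank_by(-58°): θ ← 0° -58° = -58°
rotate_crank_by(+72°): θ ← -58° +72° = 14°
rotate_crank_by(-86°): θ ← 14° -86° = -72°
rotate_crank_by(-56°): θ ← -72° -56° = -128°
rotate_crank_by(+17°): θ ← -128° +17° = -111°
rotate_crank_by(+57°): θ ← -111° +57° = -54°
rotate_crank_by(+47°): θ ← -54° +47° = -7°
crank pin P = (r cos θ, r sin θ) = (55.582584, -6.824683)
h = r sin θ − e = -6.824683 − 13 = -19.824683
x = r cos θ + √(L² − h²) = 55.582584 + √(36481.0 − 393.0181) = 55.582584 + 189.968371 = 245.550955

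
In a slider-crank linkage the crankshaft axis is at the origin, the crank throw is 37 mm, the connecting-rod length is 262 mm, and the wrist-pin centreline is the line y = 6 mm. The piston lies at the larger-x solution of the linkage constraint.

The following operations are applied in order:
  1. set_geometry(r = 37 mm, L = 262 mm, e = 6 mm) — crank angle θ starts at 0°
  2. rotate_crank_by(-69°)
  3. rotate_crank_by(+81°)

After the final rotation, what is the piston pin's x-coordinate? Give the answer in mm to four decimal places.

set_geometry: r = 37 mm, L = 262 mm, e = 6 mm; θ ← 0°
rotate_crank_by(-69°): θ ← 0° -69° = -69°
rotate_crank_by(+81°): θ ← -69° +81° = 12°
crank pin P = (r cos θ, r sin θ) = (36.191461, 7.692733)
h = r sin θ − e = 7.692733 − 6 = 1.692733
x = r cos θ + √(L² − h²) = 36.191461 + √(68644.0 − 2.8653) = 36.191461 + 261.994532 = 298.185993

298.1860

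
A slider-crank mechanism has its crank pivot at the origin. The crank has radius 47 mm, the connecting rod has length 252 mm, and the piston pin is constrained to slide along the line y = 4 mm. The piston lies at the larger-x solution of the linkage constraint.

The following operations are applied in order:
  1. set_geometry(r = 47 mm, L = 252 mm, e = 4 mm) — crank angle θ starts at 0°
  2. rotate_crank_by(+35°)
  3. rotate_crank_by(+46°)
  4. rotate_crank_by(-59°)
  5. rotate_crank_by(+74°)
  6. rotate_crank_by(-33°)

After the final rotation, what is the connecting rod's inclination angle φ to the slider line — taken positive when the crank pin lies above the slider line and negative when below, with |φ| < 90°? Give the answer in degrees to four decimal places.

8.6447

set_geometry: r = 47 mm, L = 252 mm, e = 4 mm; θ ← 0°
rotate_crank_by(+35°): θ ← 0° +35° = 35°
rotate_crank_by(+46°): θ ← 35° +46° = 81°
rotate_crank_by(-59°): θ ← 81° -59° = 22°
rotate_crank_by(+74°): θ ← 22° +74° = 96°
rotate_crank_by(-33°): θ ← 96° -33° = 63°
crank pin P = (r cos θ, r sin θ) = (21.337553, 41.877307)
h = r sin θ − e = 41.877307 − 4 = 37.877307
sin φ = h / L = 37.877307 / 252 = 0.15030677
φ = arcsin(0.15030677) = 8.644705°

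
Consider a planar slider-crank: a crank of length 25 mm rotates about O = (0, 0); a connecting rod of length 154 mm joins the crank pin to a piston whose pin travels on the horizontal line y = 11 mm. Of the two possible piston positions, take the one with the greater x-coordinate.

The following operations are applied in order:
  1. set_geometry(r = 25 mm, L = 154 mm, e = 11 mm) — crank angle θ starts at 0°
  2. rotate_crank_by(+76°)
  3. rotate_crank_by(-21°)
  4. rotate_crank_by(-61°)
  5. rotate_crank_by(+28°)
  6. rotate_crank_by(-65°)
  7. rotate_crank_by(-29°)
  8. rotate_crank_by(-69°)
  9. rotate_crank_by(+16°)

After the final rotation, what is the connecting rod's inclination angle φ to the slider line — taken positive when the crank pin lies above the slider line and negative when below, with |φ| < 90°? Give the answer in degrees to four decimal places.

-11.7948

set_geometry: r = 25 mm, L = 154 mm, e = 11 mm; θ ← 0°
rotate_crank_by(+76°): θ ← 0° +76° = 76°
rotate_crank_by(-21°): θ ← 76° -21° = 55°
rotate_crank_by(-61°): θ ← 55° -61° = -6°
rotate_crank_by(+28°): θ ← -6° +28° = 22°
rotate_crank_by(-65°): θ ← 22° -65° = -43°
rotate_crank_by(-29°): θ ← -43° -29° = -72°
rotate_crank_by(-69°): θ ← -72° -69° = -141°
rotate_crank_by(+16°): θ ← -141° +16° = -125°
crank pin P = (r cos θ, r sin θ) = (-14.339411, -20.478801)
h = r sin θ − e = -20.478801 − 11 = -31.478801
sin φ = h / L = -31.478801 / 154 = -0.20440780
φ = arcsin(-0.20440780) = -11.794834°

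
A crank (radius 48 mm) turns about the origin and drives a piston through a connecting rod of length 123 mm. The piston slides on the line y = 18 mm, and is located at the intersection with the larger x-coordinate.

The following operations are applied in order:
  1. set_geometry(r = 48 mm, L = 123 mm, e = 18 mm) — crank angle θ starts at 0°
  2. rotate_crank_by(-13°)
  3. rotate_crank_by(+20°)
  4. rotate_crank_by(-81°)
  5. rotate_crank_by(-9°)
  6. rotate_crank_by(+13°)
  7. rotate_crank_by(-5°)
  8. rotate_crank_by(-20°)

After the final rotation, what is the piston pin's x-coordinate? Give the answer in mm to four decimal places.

set_geometry: r = 48 mm, L = 123 mm, e = 18 mm; θ ← 0°
rotate_crank_by(-13°): θ ← 0° -13° = -13°
rotate_crank_by(+20°): θ ← -13° +20° = 7°
rotate_crank_by(-81°): θ ← 7° -81° = -74°
rotate_crank_by(-9°): θ ← -74° -9° = -83°
rotate_crank_by(+13°): θ ← -83° +13° = -70°
rotate_crank_by(-5°): θ ← -70° -5° = -75°
rotate_crank_by(-20°): θ ← -75° -20° = -95°
crank pin P = (r cos θ, r sin θ) = (-4.183476, -47.817346)
h = r sin θ − e = -47.817346 − 18 = -65.817346
x = r cos θ + √(L² − h²) = -4.183476 + √(15129.0 − 4331.9230) = -4.183476 + 103.908984 = 99.725509

99.7255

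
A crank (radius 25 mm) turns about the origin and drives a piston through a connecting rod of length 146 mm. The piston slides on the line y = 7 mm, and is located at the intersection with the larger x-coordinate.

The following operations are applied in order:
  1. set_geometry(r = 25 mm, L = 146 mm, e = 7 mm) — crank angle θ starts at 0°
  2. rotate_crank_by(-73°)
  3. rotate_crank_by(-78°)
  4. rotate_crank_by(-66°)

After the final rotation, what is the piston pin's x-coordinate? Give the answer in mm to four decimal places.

125.8123

set_geometry: r = 25 mm, L = 146 mm, e = 7 mm; θ ← 0°
rotate_crank_by(-73°): θ ← 0° -73° = -73°
rotate_crank_by(-78°): θ ← -73° -78° = -151°
rotate_crank_by(-66°): θ ← -151° -66° = -217°
crank pin P = (r cos θ, r sin θ) = (-19.965888, 15.045376)
h = r sin θ − e = 15.045376 − 7 = 8.045376
x = r cos θ + √(L² − h²) = -19.965888 + √(21316.0 − 64.7281) = -19.965888 + 145.778160 = 125.812272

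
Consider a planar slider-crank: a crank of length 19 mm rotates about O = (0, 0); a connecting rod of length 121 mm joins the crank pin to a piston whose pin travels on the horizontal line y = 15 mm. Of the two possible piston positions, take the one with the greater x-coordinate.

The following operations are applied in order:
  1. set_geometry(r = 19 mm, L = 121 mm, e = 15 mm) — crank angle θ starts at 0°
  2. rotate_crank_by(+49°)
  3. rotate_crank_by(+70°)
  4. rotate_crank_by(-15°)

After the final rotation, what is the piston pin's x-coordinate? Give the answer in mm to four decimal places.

set_geometry: r = 19 mm, L = 121 mm, e = 15 mm; θ ← 0°
rotate_crank_by(+49°): θ ← 0° +49° = 49°
rotate_crank_by(+70°): θ ← 49° +70° = 119°
rotate_crank_by(-15°): θ ← 119° -15° = 104°
crank pin P = (r cos θ, r sin θ) = (-4.596516, 18.435619)
h = r sin θ − e = 18.435619 − 15 = 3.435619
x = r cos θ + √(L² − h²) = -4.596516 + √(14641.0 − 11.8035) = -4.596516 + 120.951215 = 116.354699

116.3547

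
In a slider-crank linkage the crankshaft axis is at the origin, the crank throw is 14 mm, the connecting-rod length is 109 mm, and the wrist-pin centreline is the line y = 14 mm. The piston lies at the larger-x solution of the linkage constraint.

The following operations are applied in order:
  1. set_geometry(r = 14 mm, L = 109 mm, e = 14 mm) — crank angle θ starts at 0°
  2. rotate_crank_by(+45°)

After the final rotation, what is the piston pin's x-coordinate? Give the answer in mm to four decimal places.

set_geometry: r = 14 mm, L = 109 mm, e = 14 mm; θ ← 0°
rotate_crank_by(+45°): θ ← 0° +45° = 45°
crank pin P = (r cos θ, r sin θ) = (9.899495, 9.899495)
h = r sin θ − e = 9.899495 − 14 = -4.100505
x = r cos θ + √(L² − h²) = 9.899495 + √(11881.0 − 16.8141) = 9.899495 + 108.922844 = 118.822339

118.8223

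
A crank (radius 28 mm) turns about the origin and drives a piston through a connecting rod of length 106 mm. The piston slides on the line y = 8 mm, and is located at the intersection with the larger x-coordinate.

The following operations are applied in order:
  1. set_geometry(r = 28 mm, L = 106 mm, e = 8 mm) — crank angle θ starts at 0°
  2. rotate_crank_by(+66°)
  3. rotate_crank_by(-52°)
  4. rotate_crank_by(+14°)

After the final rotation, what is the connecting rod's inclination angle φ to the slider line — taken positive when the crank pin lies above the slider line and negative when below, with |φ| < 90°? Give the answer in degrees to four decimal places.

2.7822

set_geometry: r = 28 mm, L = 106 mm, e = 8 mm; θ ← 0°
rotate_crank_by(+66°): θ ← 0° +66° = 66°
rotate_crank_by(-52°): θ ← 66° -52° = 14°
rotate_crank_by(+14°): θ ← 14° +14° = 28°
crank pin P = (r cos θ, r sin θ) = (24.722533, 13.145204)
h = r sin θ − e = 13.145204 − 8 = 5.145204
sin φ = h / L = 5.145204 / 106 = 0.04853966
φ = arcsin(0.04853966) = 2.782211°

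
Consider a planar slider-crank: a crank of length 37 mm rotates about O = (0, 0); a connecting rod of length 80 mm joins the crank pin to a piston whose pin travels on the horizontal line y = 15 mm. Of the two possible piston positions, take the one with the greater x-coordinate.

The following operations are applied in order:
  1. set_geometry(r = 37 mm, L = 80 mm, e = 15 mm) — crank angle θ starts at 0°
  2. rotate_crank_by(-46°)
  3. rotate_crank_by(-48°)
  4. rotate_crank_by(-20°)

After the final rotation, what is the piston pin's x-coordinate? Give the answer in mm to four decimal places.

48.3419

set_geometry: r = 37 mm, L = 80 mm, e = 15 mm; θ ← 0°
rotate_crank_by(-46°): θ ← 0° -46° = -46°
rotate_crank_by(-48°): θ ← -46° -48° = -94°
rotate_crank_by(-20°): θ ← -94° -20° = -114°
crank pin P = (r cos θ, r sin θ) = (-15.049256, -33.801182)
h = r sin θ − e = -33.801182 − 15 = -48.801182
x = r cos θ + √(L² − h²) = -15.049256 + √(6400.0 − 2381.5554) = -15.049256 + 63.391203 = 48.341947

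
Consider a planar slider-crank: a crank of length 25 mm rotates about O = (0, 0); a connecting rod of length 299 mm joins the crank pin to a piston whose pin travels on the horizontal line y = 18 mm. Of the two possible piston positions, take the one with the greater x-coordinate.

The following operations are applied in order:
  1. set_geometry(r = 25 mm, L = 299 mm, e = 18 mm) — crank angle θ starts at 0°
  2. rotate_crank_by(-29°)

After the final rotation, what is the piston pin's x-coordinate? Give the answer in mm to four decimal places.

319.3445

set_geometry: r = 25 mm, L = 299 mm, e = 18 mm; θ ← 0°
rotate_crank_by(-29°): θ ← 0° -29° = -29°
crank pin P = (r cos θ, r sin θ) = (21.865493, -12.120241)
h = r sin θ − e = -12.120241 − 18 = -30.120241
x = r cos θ + √(L² − h²) = 21.865493 + √(89401.0 − 907.2289) = 21.865493 + 297.479026 = 319.344519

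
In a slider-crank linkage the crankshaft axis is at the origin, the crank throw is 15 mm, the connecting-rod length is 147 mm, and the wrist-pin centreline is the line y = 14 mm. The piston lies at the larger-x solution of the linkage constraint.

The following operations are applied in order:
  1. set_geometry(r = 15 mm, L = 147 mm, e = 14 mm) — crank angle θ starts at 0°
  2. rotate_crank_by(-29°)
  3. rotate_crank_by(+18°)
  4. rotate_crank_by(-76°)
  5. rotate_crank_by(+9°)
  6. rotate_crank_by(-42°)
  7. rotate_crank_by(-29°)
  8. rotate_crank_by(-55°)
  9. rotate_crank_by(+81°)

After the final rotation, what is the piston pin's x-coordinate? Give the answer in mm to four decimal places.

set_geometry: r = 15 mm, L = 147 mm, e = 14 mm; θ ← 0°
rotate_crank_by(-29°): θ ← 0° -29° = -29°
rotate_crank_by(+18°): θ ← -29° +18° = -11°
rotate_crank_by(-76°): θ ← -11° -76° = -87°
rotate_crank_by(+9°): θ ← -87° +9° = -78°
rotate_crank_by(-42°): θ ← -78° -42° = -120°
rotate_crank_by(-29°): θ ← -120° -29° = -149°
rotate_crank_by(-55°): θ ← -149° -55° = -204°
rotate_crank_by(+81°): θ ← -204° +81° = -123°
crank pin P = (r cos θ, r sin θ) = (-8.169586, -12.580059)
h = r sin θ − e = -12.580059 − 14 = -26.580059
x = r cos θ + √(L² − h²) = -8.169586 + √(21609.0 − 706.4995) = -8.169586 + 144.576971 = 136.407385

136.4074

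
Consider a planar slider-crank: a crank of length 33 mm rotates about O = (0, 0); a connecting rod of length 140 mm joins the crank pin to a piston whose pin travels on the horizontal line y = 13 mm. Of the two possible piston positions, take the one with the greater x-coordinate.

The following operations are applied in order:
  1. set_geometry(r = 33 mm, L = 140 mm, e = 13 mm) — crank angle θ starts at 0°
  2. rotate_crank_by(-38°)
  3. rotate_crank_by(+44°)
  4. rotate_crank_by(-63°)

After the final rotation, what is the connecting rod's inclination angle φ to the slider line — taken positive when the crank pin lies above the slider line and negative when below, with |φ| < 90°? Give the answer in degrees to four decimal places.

set_geometry: r = 33 mm, L = 140 mm, e = 13 mm; θ ← 0°
rotate_crank_by(-38°): θ ← 0° -38° = -38°
rotate_crank_by(+44°): θ ← -38° +44° = 6°
rotate_crank_by(-63°): θ ← 6° -63° = -57°
crank pin P = (r cos θ, r sin θ) = (17.973088, -27.676129)
h = r sin θ − e = -27.676129 − 13 = -40.676129
sin φ = h / L = -40.676129 / 140 = -0.29054378
φ = arcsin(-0.29054378) = -16.890514°

-16.8905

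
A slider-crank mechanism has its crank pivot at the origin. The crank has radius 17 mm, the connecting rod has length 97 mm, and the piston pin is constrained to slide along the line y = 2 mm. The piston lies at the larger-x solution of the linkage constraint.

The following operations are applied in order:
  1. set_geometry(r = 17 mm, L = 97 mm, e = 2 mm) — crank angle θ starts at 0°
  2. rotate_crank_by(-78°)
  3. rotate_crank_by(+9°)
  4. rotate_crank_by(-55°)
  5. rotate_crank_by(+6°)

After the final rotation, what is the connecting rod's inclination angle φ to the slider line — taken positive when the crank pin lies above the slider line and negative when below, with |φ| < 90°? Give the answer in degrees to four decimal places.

set_geometry: r = 17 mm, L = 97 mm, e = 2 mm; θ ← 0°
rotate_crank_by(-78°): θ ← 0° -78° = -78°
rotate_crank_by(+9°): θ ← -78° +9° = -69°
rotate_crank_by(-55°): θ ← -69° -55° = -124°
rotate_crank_by(+6°): θ ← -124° +6° = -118°
crank pin P = (r cos θ, r sin θ) = (-7.981017, -15.010109)
h = r sin θ − e = -15.010109 − 2 = -17.010109
sin φ = h / L = -17.010109 / 97 = -0.17536195
φ = arcsin(-0.17536195) = -10.099722°

-10.0997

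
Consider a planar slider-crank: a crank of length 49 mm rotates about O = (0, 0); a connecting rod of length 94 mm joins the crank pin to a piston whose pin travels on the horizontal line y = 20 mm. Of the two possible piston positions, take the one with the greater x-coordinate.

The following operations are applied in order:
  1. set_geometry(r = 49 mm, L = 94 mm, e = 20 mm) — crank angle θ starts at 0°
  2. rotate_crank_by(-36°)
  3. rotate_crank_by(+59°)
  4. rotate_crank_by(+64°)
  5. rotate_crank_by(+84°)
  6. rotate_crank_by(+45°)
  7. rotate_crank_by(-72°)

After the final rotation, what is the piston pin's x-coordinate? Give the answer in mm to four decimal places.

53.9452

set_geometry: r = 49 mm, L = 94 mm, e = 20 mm; θ ← 0°
rotate_crank_by(-36°): θ ← 0° -36° = -36°
rotate_crank_by(+59°): θ ← -36° +59° = 23°
rotate_crank_by(+64°): θ ← 23° +64° = 87°
rotate_crank_by(+84°): θ ← 87° +84° = 171°
rotate_crank_by(+45°): θ ← 171° +45° = 216°
rotate_crank_by(-72°): θ ← 216° -72° = 144°
crank pin P = (r cos θ, r sin θ) = (-39.641833, 28.801477)
h = r sin θ − e = 28.801477 − 20 = 8.801477
x = r cos θ + √(L² − h²) = -39.641833 + √(8836.0 − 77.4660) = -39.641833 + 93.587040 = 53.945207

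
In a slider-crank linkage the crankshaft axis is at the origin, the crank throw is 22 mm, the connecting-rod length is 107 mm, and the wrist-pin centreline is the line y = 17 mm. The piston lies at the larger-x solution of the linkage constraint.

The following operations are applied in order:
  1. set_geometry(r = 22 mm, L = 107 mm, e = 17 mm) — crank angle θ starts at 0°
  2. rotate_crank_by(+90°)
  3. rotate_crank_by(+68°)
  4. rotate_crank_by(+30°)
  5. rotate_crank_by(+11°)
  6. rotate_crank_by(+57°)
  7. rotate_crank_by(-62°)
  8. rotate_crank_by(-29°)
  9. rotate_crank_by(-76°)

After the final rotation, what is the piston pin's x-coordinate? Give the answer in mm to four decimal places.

set_geometry: r = 22 mm, L = 107 mm, e = 17 mm; θ ← 0°
rotate_crank_by(+90°): θ ← 0° +90° = 90°
rotate_crank_by(+68°): θ ← 90° +68° = 158°
rotate_crank_by(+30°): θ ← 158° +30° = 188°
rotate_crank_by(+11°): θ ← 188° +11° = 199°
rotate_crank_by(+57°): θ ← 199° +57° = 256°
rotate_crank_by(-62°): θ ← 256° -62° = 194°
rotate_crank_by(-29°): θ ← 194° -29° = 165°
rotate_crank_by(-76°): θ ← 165° -76° = 89°
crank pin P = (r cos θ, r sin θ) = (0.383953, 21.996649)
h = r sin θ − e = 21.996649 − 17 = 4.996649
x = r cos θ + √(L² − h²) = 0.383953 + √(11449.0 − 24.9665) = 0.383953 + 106.883270 = 107.267223

107.2672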